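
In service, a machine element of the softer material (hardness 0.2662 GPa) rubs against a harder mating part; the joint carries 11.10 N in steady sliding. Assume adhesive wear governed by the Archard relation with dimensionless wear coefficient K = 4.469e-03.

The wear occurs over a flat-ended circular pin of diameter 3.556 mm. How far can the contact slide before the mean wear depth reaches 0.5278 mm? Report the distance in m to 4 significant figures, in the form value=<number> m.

The intermediates are printed rounded. The computation keeps exact precision; one last rounding: 4 significant digits.
Hardness H = 0.2662 GPa = 2.662e+08 Pa.
Pin diameter d = 3.556 mm = 0.003556 m. Contact area A = π·d²/4 = π·(0.003556 m)²/4 = 9.931e-06 m².
Depth limit h_lim = 0.5278 mm = 5.278e-04 m.
SI base units throughout: W = 11.10 N, H = 2.662e+08 Pa, K = 4.469e-03.
At the depth limit, V_lim = h_lim·A = 5.278e-04 · 9.931e-06 = 5.242e-09 m³.
So the life L = V_lim·H/(K·W) = 5.242e-09 · 2.662e+08 / (4.469e-03 · 11.10) = 28.13 m.

value=28.13 m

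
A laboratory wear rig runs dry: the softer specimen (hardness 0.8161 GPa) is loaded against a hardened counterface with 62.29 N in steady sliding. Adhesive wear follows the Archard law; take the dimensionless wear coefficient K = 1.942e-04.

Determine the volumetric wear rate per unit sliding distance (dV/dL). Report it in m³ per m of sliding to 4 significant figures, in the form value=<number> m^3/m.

value=1.482e-11 m^3/m

All working math carries full float precision, and intermediates are shown rounded — a lone final rounding, at four significant digits.
Hardness H = 0.8161 GPa = 8.161e+08 Pa.
Expressed in SI base units: W = 62.29 N, H = 8.161e+08 Pa, K = 1.942e-04.
The wear rate dV/dL = K·W/H (no L dependence): 1.942e-04 · 62.29 / 8.161e+08 = 1.482e-11 m³/m.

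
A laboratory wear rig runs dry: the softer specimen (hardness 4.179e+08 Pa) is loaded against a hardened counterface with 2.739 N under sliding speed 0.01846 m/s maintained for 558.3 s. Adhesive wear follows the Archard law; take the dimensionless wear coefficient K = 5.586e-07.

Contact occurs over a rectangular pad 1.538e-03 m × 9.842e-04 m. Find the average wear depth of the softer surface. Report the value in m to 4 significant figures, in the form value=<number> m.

All working math holds full float precision, and intermediate values are displayed rounded — a lone final rounding: 4 significant figures.
Convert: Path length L = v·t = 0.01846 m/s × 558.3 s = 10.31 m.
Convert: Contact area A = 1.538e-03 m × 9.842e-04 m = 1.514e-06 m².
Restated in SI base units: W = 2.739 N, H = 4.179e+08 Pa, K = 5.586e-07.
By Archard's law, V = K·W·L/H = 5.586e-07 · 2.739 · 10.31 / 4.179e+08 = 3.773e-14 m³.
Mean wear depth h = V/A = 3.773e-14 / 1.514e-06 = 2.493e-08 m.

value=2.493e-08 m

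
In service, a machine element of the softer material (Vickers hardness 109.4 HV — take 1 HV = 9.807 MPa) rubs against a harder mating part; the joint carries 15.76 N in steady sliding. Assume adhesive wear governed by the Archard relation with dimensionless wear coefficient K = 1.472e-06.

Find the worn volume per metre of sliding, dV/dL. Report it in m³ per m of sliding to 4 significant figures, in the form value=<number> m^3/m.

Intermediate values are printed rounded; the computation runs at full float precision. Rounded once at the end to 4 significant figures.
Convert: Hardness H = 109.4 HV × 9.807 MPa/HV = 1073 MPa = 1.073e+09 Pa.
In SI base units: W = 15.76 N, H = 1.073e+09 Pa, K = 1.472e-06.
Volumetric rate dV/dL = K·W/H — distance-free: 1.472e-06 · 15.76 / 1.073e+09 = 2.162e-14 m³/m.

value=2.162e-14 m^3/m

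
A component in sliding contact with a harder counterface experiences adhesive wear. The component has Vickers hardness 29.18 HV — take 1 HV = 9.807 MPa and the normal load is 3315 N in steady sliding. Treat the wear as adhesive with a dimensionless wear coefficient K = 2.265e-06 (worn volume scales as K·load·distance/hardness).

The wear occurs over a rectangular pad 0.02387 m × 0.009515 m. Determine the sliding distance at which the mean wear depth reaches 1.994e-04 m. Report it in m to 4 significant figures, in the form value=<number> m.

value=1726 m

Intermediate values are printed rounded, and the algebra maintains full precision — rounded just once, at 4 significant figures.
Convert: Hardness H = 29.18 HV × 9.807 MPa/HV = 286.2 MPa = 2.862e+08 Pa.
Convert: Contact area A = 0.02387 m × 0.009515 m = 2.271e-04 m².
Collected in SI base units: W = 3315 N, H = 2.862e+08 Pa, K = 2.265e-06.
Permissible volume V_lim = h_lim·A = 1.994e-04 · 2.271e-04 = 4.529e-08 m³.
Life L = V_lim·H/(K·W) = 4.529e-08 · 2.862e+08 / (2.265e-06 · 3315) = 1726 m.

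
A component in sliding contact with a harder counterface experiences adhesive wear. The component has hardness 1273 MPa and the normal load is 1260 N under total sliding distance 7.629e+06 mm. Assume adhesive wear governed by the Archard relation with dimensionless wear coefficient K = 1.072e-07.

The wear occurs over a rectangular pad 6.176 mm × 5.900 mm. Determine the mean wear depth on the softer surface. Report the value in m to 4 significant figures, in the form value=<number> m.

value=2.221e-05 m

All arithmetic maintains exact precision — intermediates are printed rounded; a lone final rounding: four significant digits.
Path length L = 7.629e+06 mm = 7629 m.
Hardness H = 1273 MPa = 1.273e+09 Pa.
Pad sides 6.176 mm × 5.900 mm = 0.006176 m × 0.005900 m. Contact area A = 0.006176 m × 0.005900 m = 3.644e-05 m².
SI base units throughout: W = 1260 N, H = 1.273e+09 Pa, K = 1.072e-07.
Volume removed: V = K·W·L/H = 1.072e-07 · 1260 · 7629 / 1.273e+09 = 8.095e-10 m³.
Depth of wear h = V/A = 8.095e-10 / 3.644e-05 = 2.221e-05 m.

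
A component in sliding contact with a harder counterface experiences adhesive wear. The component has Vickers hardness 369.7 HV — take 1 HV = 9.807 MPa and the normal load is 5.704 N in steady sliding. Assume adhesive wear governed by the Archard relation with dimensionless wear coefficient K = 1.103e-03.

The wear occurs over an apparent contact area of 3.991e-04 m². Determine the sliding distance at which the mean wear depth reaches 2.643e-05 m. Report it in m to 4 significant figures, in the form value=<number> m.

Intermediate values are shown rounded, and every step maintains full precision, and rounded once at the end to 4 significant digits.
Convert: Hardness H = 369.7 HV × 9.807 MPa/HV = 3626 MPa = 3.626e+09 Pa.
Working in SI base units: W = 5.704 N, H = 3.626e+09 Pa, K = 1.103e-03.
Wearable volume V_lim = h_lim·A = 2.643e-05 · 3.991e-04 = 1.055e-08 m³.
Inverting, life L = V_lim·H/(K·W) = 1.055e-08 · 3.626e+09 / (1.103e-03 · 5.704) = 6079 m.

value=6079 m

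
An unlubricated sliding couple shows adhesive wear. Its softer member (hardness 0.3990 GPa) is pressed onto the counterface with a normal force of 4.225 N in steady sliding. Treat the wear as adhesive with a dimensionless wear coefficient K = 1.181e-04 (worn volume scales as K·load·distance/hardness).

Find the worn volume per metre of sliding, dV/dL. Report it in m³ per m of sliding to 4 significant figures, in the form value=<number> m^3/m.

Every step keeps full float precision; shown intermediates are rounded — rounded once at the end: four significant figures.
Convert: Hardness H = 0.3990 GPa = 3.990e+08 Pa.
Collected in SI base units: W = 4.225 N, H = 3.990e+08 Pa, K = 1.181e-04.
Rate of wear dV/dL = K·W/H (independent of L): 1.181e-04 · 4.225 / 3.990e+08 = 1.251e-12 m³/m.

value=1.251e-12 m^3/m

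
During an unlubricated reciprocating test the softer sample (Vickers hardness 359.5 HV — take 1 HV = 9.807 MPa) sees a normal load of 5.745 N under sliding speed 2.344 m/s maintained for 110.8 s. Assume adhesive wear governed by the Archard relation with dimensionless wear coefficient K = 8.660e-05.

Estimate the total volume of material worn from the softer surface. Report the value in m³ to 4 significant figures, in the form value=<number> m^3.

value=3.665e-11 m^3

All arithmetic keeps full float precision; the intermediates are printed rounded; a single final rounding, at four significant digits.
Distance L = v·t = 2.344 m/s × 110.8 s = 259.7 m.
Hardness H = 359.5 HV × 9.807 MPa/HV = 3526 MPa = 3.526e+09 Pa.
Collected in SI base units: W = 5.745 N, H = 3.526e+09 Pa, K = 8.660e-05.
By Archard's law, V = K·W·L/H = 8.660e-05 · 5.745 · 259.7 / 3.526e+09 = 3.665e-11 m³.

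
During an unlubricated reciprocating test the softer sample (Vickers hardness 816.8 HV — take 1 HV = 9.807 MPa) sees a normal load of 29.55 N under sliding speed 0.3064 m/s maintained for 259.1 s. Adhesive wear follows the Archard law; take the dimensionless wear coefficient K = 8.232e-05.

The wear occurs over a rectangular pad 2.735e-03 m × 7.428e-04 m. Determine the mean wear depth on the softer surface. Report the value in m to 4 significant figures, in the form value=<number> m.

Every step holds exact precision. The intermediates are displayed rounded. Rounded just once, at four significant digits.
Total distance L = v·t = 0.3064 m/s × 259.1 s = 79.39 m.
Hardness H = 816.8 HV × 9.807 MPa/HV = 8010 MPa = 8.010e+09 Pa.
Contact area A = 2.735e-03 m × 7.428e-04 m = 2.032e-06 m².
In SI base units: W = 29.55 N, H = 8.010e+09 Pa, K = 8.232e-05.
The Archard volume V = K·W·L/H = 8.232e-05 · 29.55 · 79.39 / 8.010e+09 = 2.411e-11 m³.
Depth of wear h = V/A = 2.411e-11 / 2.032e-06 = 1.187e-05 m.

value=1.187e-05 m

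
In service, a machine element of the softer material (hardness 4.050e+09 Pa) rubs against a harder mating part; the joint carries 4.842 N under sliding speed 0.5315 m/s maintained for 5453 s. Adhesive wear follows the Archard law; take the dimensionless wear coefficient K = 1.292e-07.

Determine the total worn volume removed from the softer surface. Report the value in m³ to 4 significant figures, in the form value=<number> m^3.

value=4.477e-13 m^3

The intermediates are displayed rounded — all working math maintains exact precision, and a lone final rounding to four significant figures.
The distance L = v·t = 0.5315 m/s × 5453 s = 2898 m.
Working in SI base units: W = 4.842 N, H = 4.050e+09 Pa, K = 1.292e-07.
Volume removed: V = K·W·L/H = 1.292e-07 · 4.842 · 2898 / 4.050e+09 = 4.477e-13 m³.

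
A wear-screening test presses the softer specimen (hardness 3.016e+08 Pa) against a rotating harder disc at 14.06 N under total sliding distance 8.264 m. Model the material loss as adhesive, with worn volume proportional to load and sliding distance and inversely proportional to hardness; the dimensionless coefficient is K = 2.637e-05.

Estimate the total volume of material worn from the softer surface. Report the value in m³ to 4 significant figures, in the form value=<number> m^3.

value=1.016e-11 m^3

All arithmetic keeps full precision — quoted intermediates are rounded; one last rounding: 4 significant figures.
In SI base units: W = 14.06 N, H = 3.016e+08 Pa, K = 2.637e-05.
Worn volume V = K·W·L/H = 2.637e-05 · 14.06 · 8.264 / 3.016e+08 = 1.016e-11 m³.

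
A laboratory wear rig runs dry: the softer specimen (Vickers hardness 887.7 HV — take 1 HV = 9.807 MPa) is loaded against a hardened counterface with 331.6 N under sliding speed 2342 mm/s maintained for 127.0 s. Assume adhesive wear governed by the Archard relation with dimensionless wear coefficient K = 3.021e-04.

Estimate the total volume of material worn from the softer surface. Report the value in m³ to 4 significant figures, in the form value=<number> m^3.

value=3.423e-09 m^3

Every step carries full float precision, and intermediates appear rounded — a lone final rounding to 4 significant figures.
Sliding speed v = 2342 mm/s = 2.342 m/s. The distance L = v·t = 2.342 m/s × 127.0 s = 297.4 m.
Hardness H = 887.7 HV × 9.807 MPa/HV = 8706 MPa = 8.706e+09 Pa.
SI base units throughout: W = 331.6 N, H = 8.706e+09 Pa, K = 3.021e-04.
The Archard volume V = K·W·L/H = 3.021e-04 · 331.6 · 297.4 / 8.706e+09 = 3.423e-09 m³.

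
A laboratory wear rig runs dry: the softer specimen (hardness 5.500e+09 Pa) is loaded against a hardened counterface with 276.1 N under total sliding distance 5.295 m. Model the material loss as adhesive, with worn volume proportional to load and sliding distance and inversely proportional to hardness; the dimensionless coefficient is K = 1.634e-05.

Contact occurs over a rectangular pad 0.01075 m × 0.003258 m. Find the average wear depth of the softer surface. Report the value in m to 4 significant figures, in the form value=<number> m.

value=1.240e-07 m

The computation maintains full precision — intermediate values are printed rounded; one last rounding, at 4 significant digits.
Contact area A = 0.01075 m × 0.003258 m = 3.502e-05 m².
In SI base units: W = 276.1 N, H = 5.500e+09 Pa, K = 1.634e-05.
The Archard volume V = K·W·L/H = 1.634e-05 · 276.1 · 5.295 / 5.500e+09 = 4.343e-12 m³.
Average depth h = V/A = 4.343e-12 / 3.502e-05 = 1.240e-07 m.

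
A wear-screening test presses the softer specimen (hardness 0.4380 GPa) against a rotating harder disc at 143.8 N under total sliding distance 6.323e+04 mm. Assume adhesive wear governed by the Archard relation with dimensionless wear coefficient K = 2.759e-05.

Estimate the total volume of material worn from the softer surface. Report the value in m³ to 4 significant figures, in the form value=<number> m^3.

value=5.727e-10 m^3

Intermediate values are shown rounded — all arithmetic maintains full float precision. Rounded once at the end, at 4 significant digits.
Convert: Distance covered L = 6.323e+04 mm = 63.23 m.
Convert: Hardness H = 0.4380 GPa = 4.380e+08 Pa.
In SI base units, W = 143.8 N, H = 4.380e+08 Pa, K = 2.759e-05.
Apply Archard: V = K·W·L/H = 2.759e-05 · 143.8 · 63.23 / 4.380e+08 = 5.727e-10 m³.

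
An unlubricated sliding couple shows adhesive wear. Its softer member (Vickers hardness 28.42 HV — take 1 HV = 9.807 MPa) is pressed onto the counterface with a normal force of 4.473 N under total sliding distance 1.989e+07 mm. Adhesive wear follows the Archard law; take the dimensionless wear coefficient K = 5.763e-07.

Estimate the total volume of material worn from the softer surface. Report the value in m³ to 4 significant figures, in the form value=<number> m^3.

Intermediates are displayed rounded; each operation holds exact precision, and rounded just once, at 4 significant digits.
Sliding distance L = 1.989e+07 mm = 1.989e+04 m.
Hardness H = 28.42 HV × 9.807 MPa/HV = 278.7 MPa = 2.787e+08 Pa.
SI base units throughout: W = 4.473 N, H = 2.787e+08 Pa, K = 5.763e-07.
Apply Archard: V = K·W·L/H = 5.763e-07 · 4.473 · 1.989e+04 / 2.787e+08 = 1.840e-10 m³.

value=1.840e-10 m^3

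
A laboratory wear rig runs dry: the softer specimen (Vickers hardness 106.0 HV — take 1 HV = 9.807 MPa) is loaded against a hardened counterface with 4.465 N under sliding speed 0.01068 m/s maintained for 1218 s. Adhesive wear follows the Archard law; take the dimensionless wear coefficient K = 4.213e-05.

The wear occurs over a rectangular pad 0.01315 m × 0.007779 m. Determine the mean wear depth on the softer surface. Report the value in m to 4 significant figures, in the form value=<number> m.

Displayed values are rounded. The computation carries full float precision; rounded once at the end, at 4 significant digits.
Convert: The distance L = v·t = 0.01068 m/s × 1218 s = 13.01 m.
Convert: Hardness H = 106.0 HV × 9.807 MPa/HV = 1040 MPa = 1.040e+09 Pa.
Convert: Contact area A = 0.01315 m × 0.007779 m = 1.023e-04 m².
As SI base values: W = 4.465 N, H = 1.040e+09 Pa, K = 4.213e-05.
Wear volume V = K·W·L/H = 4.213e-05 · 4.465 · 13.01 / 1.040e+09 = 2.354e-12 m³.
Mean depth h = V/A = 2.354e-12 / 1.023e-04 = 2.301e-08 m.

value=2.301e-08 m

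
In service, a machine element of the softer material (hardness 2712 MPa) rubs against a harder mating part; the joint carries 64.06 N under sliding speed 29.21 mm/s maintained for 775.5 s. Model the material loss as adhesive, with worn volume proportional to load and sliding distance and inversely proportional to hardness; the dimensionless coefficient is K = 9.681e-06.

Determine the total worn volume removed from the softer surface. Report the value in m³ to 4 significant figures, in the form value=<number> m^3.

value=5.180e-12 m^3

The computation holds full float precision, and intermediate values are shown rounded, and one final rounding to four significant digits.
Convert: Sliding speed v = 29.21 mm/s = 0.02921 m/s. Total distance L = v·t = 0.02921 m/s × 775.5 s = 22.65 m.
Convert: Hardness H = 2712 MPa = 2.712e+09 Pa.
In SI base units, W = 64.06 N, H = 2.712e+09 Pa, K = 9.681e-06.
The Archard volume V = K·W·L/H = 9.681e-06 · 64.06 · 22.65 / 2.712e+09 = 5.180e-12 m³.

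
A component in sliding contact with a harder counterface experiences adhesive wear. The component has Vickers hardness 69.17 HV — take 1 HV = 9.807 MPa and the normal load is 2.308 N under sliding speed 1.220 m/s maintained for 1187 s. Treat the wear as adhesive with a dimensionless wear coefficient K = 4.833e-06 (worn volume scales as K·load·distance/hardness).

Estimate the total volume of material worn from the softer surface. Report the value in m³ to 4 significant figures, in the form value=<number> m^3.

Intermediate values are shown rounded, and all arithmetic holds exact precision, and one final rounding to four significant digits.
Convert: Distance covered L = v·t = 1.220 m/s × 1187 s = 1448 m.
Convert: Hardness H = 69.17 HV × 9.807 MPa/HV = 678.4 MPa = 6.784e+08 Pa.
SI base units throughout: W = 2.308 N, H = 6.784e+08 Pa, K = 4.833e-06.
Volume removed: V = K·W·L/H = 4.833e-06 · 2.308 · 1448 / 6.784e+08 = 2.381e-11 m³.

value=2.381e-11 m^3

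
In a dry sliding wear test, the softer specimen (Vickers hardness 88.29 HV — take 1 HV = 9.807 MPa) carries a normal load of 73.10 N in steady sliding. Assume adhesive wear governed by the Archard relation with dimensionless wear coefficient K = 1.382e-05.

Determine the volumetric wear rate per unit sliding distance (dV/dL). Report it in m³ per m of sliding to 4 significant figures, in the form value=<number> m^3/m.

value=1.167e-12 m^3/m

The computation keeps full float precision; displayed values are rounded; a lone final rounding, at four significant figures.
Hardness H = 88.29 HV × 9.807 MPa/HV = 865.9 MPa = 8.659e+08 Pa.
Working in SI base units: W = 73.10 N, H = 8.659e+08 Pa, K = 1.382e-05.
Wear rate dV/dL = K·W/H (no L dependence): 1.382e-05 · 73.10 / 8.659e+08 = 1.167e-12 m³/m.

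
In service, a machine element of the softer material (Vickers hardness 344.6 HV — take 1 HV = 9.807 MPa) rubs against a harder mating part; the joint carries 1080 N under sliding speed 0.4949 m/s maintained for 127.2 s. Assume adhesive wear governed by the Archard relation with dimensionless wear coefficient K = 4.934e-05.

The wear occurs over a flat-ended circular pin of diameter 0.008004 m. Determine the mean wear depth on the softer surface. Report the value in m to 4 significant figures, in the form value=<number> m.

The computation runs at full precision — quoted intermediates are rounded — rounded once at the end, at four significant digits.
Convert: The distance L = v·t = 0.4949 m/s × 127.2 s = 62.95 m.
Convert: Hardness H = 344.6 HV × 9.807 MPa/HV = 3379 MPa = 3.379e+09 Pa.
Convert: Contact area A = π·d²/4 = π·(0.008004 m)²/4 = 5.032e-05 m².
In SI base units, W = 1080 N, H = 3.379e+09 Pa, K = 4.934e-05.
Worn volume V = K·W·L/H = 4.934e-05 · 1080 · 62.95 / 3.379e+09 = 9.926e-10 m³.
Average depth h = V/A = 9.926e-10 / 5.032e-05 = 1.973e-05 m.

value=1.973e-05 m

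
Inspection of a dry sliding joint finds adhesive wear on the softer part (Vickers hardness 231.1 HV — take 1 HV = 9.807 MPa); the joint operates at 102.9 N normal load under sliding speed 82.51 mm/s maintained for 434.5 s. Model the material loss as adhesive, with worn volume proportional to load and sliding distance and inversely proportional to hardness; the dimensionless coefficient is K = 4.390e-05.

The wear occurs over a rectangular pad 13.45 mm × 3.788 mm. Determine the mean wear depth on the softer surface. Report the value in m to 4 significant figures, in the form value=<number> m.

value=1.403e-06 m

The intermediates appear rounded — all arithmetic carries exact precision; a lone final rounding to 4 significant figures.
Sliding speed v = 82.51 mm/s = 0.08251 m/s. The distance L = v·t = 0.08251 m/s × 434.5 s = 35.85 m.
Hardness H = 231.1 HV × 9.807 MPa/HV = 2266 MPa = 2.266e+09 Pa.
Pad sides 13.45 mm × 3.788 mm = 0.01345 m × 0.003788 m. Contact area A = 0.01345 m × 0.003788 m = 5.095e-05 m².
In SI base units, W = 102.9 N, H = 2.266e+09 Pa, K = 4.390e-05.
The Archard volume V = K·W·L/H = 4.390e-05 · 102.9 · 35.85 / 2.266e+09 = 7.146e-11 m³.
Wear depth h = V/A = 7.146e-11 / 5.095e-05 = 1.403e-06 m.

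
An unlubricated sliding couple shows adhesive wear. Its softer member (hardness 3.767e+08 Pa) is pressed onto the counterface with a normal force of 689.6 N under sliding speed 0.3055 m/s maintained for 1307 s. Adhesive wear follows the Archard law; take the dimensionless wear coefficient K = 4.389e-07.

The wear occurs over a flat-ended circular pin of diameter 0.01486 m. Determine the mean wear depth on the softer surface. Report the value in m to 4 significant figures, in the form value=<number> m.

value=1.850e-06 m

Each operation runs at full precision. The intermediates are printed rounded. Rounded once at the end, at four significant digits.
Convert: The distance L = v·t = 0.3055 m/s × 1307 s = 399.3 m.
Convert: Contact area A = π·d²/4 = π·(0.01486 m)²/4 = 1.734e-04 m².
As SI base values: W = 689.6 N, H = 3.767e+08 Pa, K = 4.389e-07.
Archard relation: V = K·W·L/H = 4.389e-07 · 689.6 · 399.3 / 3.767e+08 = 3.208e-10 m³.
Average depth h = V/A = 3.208e-10 / 1.734e-04 = 1.850e-06 m.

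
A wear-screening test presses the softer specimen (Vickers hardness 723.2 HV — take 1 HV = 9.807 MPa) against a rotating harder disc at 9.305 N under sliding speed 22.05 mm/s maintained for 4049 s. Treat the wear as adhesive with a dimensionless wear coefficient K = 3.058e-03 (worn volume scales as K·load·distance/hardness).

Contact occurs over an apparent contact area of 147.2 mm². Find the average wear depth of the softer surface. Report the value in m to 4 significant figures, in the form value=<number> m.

Intermediate values are shown rounded — every step holds full float precision — one final rounding: 4 significant digits.
Convert: Sliding speed v = 22.05 mm/s = 0.02205 m/s. The distance L = v·t = 0.02205 m/s × 4049 s = 89.28 m.
Convert: Hardness H = 723.2 HV × 9.807 MPa/HV = 7092 MPa = 7.092e+09 Pa.
Convert: Contact area A = 147.2 mm² = 1.472e-04 m².
Collected in SI base units: W = 9.305 N, H = 7.092e+09 Pa, K = 3.058e-03.
Archard volume V = K·W·L/H = 3.058e-03 · 9.305 · 89.28 / 7.092e+09 = 3.582e-10 m³.
Mean depth h = V/A = 3.582e-10 / 1.472e-04 = 2.433e-06 m.

value=2.433e-06 m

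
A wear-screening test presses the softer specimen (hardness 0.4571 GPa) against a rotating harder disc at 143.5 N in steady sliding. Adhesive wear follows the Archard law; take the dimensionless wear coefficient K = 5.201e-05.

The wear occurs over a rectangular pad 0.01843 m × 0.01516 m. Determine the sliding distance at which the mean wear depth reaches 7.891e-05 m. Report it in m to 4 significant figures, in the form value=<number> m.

Every step holds full precision; intermediate values are displayed rounded; rounded once at the end to four significant figures.
Convert: Hardness H = 0.4571 GPa = 4.571e+08 Pa.
Convert: Contact area A = 0.01843 m × 0.01516 m = 2.794e-04 m².
Expressed in SI base units: W = 143.5 N, H = 4.571e+08 Pa, K = 5.201e-05.
Allowed volume V_lim = h_lim·A = 7.891e-05 · 2.794e-04 = 2.205e-08 m³.
So the life L = V_lim·H/(K·W) = 2.205e-08 · 4.571e+08 / (5.201e-05 · 143.5) = 1350 m.

value=1350 m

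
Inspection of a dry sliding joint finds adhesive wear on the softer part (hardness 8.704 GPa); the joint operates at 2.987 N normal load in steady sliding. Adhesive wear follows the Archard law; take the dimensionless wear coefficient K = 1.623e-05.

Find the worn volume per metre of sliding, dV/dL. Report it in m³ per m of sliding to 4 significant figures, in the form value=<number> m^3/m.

Intermediate values are displayed rounded; all arithmetic holds exact precision; rounded just once to four significant figures.
Hardness H = 8.704 GPa = 8.704e+09 Pa.
Expressed in SI base units: W = 2.987 N, H = 8.704e+09 Pa, K = 1.623e-05.
Wear rate dV/dL = K·W/H, so: 1.623e-05 · 2.987 / 8.704e+09 = 5.570e-15 m³/m.

value=5.570e-15 m^3/m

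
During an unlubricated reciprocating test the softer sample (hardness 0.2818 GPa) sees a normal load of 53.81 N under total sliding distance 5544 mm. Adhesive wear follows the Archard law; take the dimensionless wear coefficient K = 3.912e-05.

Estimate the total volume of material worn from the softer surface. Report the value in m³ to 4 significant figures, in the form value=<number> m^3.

Intermediates are displayed rounded — each operation runs at full precision. Rounded once at the end: four significant figures.
The distance L = 5544 mm = 5.544 m.
Hardness H = 0.2818 GPa = 2.818e+08 Pa.
Working in SI base units: W = 53.81 N, H = 2.818e+08 Pa, K = 3.912e-05.
Apply Archard: V = K·W·L/H = 3.912e-05 · 53.81 · 5.544 / 2.818e+08 = 4.141e-11 m³.

value=4.141e-11 m^3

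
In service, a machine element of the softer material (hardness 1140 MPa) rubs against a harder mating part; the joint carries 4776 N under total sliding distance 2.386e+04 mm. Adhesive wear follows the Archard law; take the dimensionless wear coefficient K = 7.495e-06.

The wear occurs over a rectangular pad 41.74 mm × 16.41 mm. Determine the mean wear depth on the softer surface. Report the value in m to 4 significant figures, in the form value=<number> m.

value=1.094e-06 m

Each operation keeps full float precision. Intermediates appear rounded, and a single final rounding, at four significant digits.
Convert: Path length L = 2.386e+04 mm = 23.86 m.
Convert: Hardness H = 1140 MPa = 1.140e+09 Pa.
Convert: Pad sides 41.74 mm × 16.41 mm = 0.04174 m × 0.01641 m. Contact area A = 0.04174 m × 0.01641 m = 6.850e-04 m².
In SI base units: W = 4776 N, H = 1.140e+09 Pa, K = 7.495e-06.
By Archard's law, V = K·W·L/H = 7.495e-06 · 4776 · 23.86 / 1.140e+09 = 7.492e-10 m³.
Depth h = V/A = 7.492e-10 / 6.850e-04 = 1.094e-06 m.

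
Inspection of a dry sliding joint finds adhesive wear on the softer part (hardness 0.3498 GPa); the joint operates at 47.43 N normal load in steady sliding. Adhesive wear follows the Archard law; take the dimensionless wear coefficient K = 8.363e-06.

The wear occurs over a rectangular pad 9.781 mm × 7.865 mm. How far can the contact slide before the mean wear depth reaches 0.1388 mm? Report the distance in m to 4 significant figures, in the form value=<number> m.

value=9416 m

All arithmetic runs at full float precision, and the intermediates are shown rounded. Rounded just once, at 4 significant digits.
Hardness H = 0.3498 GPa = 3.498e+08 Pa.
Pad sides 9.781 mm × 7.865 mm = 0.009781 m × 0.007865 m. Contact area A = 0.009781 m × 0.007865 m = 7.693e-05 m².
Depth limit h_lim = 0.1388 mm = 1.388e-04 m.
As SI base values: W = 47.43 N, H = 3.498e+08 Pa, K = 8.363e-06.
Allowed volume V_lim = h_lim·A = 1.388e-04 · 7.693e-05 = 1.068e-08 m³.
Life L = V_lim·H/(K·W) = 1.068e-08 · 3.498e+08 / (8.363e-06 · 47.43) = 9416 m.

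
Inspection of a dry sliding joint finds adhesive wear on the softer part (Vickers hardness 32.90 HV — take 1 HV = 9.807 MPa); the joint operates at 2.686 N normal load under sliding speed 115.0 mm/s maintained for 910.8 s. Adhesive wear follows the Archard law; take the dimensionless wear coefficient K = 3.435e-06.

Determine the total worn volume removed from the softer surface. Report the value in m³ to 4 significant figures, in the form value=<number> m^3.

value=2.995e-12 m^3

The computation runs at full precision, and the intermediates are printed rounded; one final rounding, at 4 significant figures.
Sliding speed v = 115.0 mm/s = 0.1150 m/s. Path length L = v·t = 0.1150 m/s × 910.8 s = 104.7 m.
Hardness H = 32.90 HV × 9.807 MPa/HV = 322.7 MPa = 3.227e+08 Pa.
As SI base values: W = 2.686 N, H = 3.227e+08 Pa, K = 3.435e-06.
The Archard volume V = K·W·L/H = 3.435e-06 · 2.686 · 104.7 / 3.227e+08 = 2.995e-12 m³.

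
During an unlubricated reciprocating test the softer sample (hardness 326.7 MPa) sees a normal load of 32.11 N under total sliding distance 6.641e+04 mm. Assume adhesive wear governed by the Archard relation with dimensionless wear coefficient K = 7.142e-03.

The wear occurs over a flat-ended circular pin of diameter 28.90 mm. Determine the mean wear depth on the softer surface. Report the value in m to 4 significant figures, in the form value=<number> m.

Every step carries full precision; intermediate values are displayed rounded — rounded once at the end: four significant figures.
Distance covered L = 6.641e+04 mm = 66.41 m.
Hardness H = 326.7 MPa = 3.267e+08 Pa.
Pin diameter d = 28.90 mm = 0.02890 m. Contact area A = π·d²/4 = π·(0.02890 m)²/4 = 6.560e-04 m².
Restated in SI base units: W = 32.11 N, H = 3.267e+08 Pa, K = 7.142e-03.
Archard relation: V = K·W·L/H = 7.142e-03 · 32.11 · 66.41 / 3.267e+08 = 4.662e-08 m³.
Mean wear depth h = V/A = 4.662e-08 / 6.560e-04 = 7.107e-05 m.

value=7.107e-05 m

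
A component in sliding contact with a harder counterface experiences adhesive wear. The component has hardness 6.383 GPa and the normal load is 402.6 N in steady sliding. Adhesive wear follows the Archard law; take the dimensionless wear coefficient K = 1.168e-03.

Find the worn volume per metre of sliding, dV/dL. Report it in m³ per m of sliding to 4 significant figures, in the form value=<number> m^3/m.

The computation holds full precision — intermediates are displayed rounded — rounded once at the end, at 4 significant figures.
Hardness H = 6.383 GPa = 6.383e+09 Pa.
SI base units throughout: W = 402.6 N, H = 6.383e+09 Pa, K = 1.168e-03.
The wear rate dV/dL = K·W/H, so: 1.168e-03 · 402.6 / 6.383e+09 = 7.367e-11 m³/m.

value=7.367e-11 m^3/m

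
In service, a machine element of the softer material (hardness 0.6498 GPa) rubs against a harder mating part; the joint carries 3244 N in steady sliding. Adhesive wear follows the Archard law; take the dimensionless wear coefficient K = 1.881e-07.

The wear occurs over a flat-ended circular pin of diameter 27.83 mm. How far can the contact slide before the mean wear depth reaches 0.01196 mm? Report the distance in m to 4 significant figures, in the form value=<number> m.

Intermediate values are shown rounded. The algebra carries full float precision, and rounded just once to 4 significant digits.
Convert: Hardness H = 0.6498 GPa = 6.498e+08 Pa.
Convert: Pin diameter d = 27.83 mm = 0.02783 m. Contact area A = π·d²/4 = π·(0.02783 m)²/4 = 6.083e-04 m².
Convert: Depth limit h_lim = 0.01196 mm = 1.196e-05 m.
In SI base units: W = 3244 N, H = 6.498e+08 Pa, K = 1.881e-07.
Allowed volume V_lim = h_lim·A = 1.196e-05 · 6.083e-04 = 7.275e-09 m³.
Inverting, life L = V_lim·H/(K·W) = 7.275e-09 · 6.498e+08 / (1.881e-07 · 3244) = 7747 m.

value=7747 m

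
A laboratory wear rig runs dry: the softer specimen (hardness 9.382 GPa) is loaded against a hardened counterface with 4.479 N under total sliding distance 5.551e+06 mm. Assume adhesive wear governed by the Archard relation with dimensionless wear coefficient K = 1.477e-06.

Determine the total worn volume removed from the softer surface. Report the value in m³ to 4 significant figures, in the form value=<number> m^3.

The algebra holds exact precision — intermediates are printed rounded, and one final rounding: four significant figures.
Convert: Distance covered L = 5.551e+06 mm = 5551 m.
Convert: Hardness H = 9.382 GPa = 9.382e+09 Pa.
Working in SI base units: W = 4.479 N, H = 9.382e+09 Pa, K = 1.477e-06.
Apply Archard: V = K·W·L/H = 1.477e-06 · 4.479 · 5551 / 9.382e+09 = 3.914e-12 m³.

value=3.914e-12 m^3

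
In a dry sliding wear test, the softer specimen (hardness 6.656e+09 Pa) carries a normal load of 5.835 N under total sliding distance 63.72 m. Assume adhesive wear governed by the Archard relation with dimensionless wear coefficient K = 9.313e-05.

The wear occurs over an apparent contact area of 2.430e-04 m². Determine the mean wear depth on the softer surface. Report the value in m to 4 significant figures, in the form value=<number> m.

Each operation holds full float precision; intermediates are shown rounded — a single final rounding, at four significant digits.
Collected in SI base units: W = 5.835 N, H = 6.656e+09 Pa, K = 9.313e-05.
Wear volume V = K·W·L/H = 9.313e-05 · 5.835 · 63.72 / 6.656e+09 = 5.202e-12 m³.
Mean wear depth h = V/A = 5.202e-12 / 2.430e-04 = 2.141e-08 m.

value=2.141e-08 m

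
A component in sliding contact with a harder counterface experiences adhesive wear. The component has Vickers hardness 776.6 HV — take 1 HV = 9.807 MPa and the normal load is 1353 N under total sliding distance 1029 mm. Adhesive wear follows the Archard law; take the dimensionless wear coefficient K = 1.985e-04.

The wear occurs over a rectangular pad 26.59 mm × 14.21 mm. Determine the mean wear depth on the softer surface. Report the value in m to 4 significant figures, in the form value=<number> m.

Intermediates appear rounded; each operation carries exact precision, and one final rounding to four significant figures.
Convert: The distance L = 1029 mm = 1.029 m.
Convert: Hardness H = 776.6 HV × 9.807 MPa/HV = 7616 MPa = 7.616e+09 Pa.
Convert: Pad sides 26.59 mm × 14.21 mm = 0.02659 m × 0.01421 m. Contact area A = 0.02659 m × 0.01421 m = 3.778e-04 m².
In SI base units, W = 1353 N, H = 7.616e+09 Pa, K = 1.985e-04.
Worn volume V = K·W·L/H = 1.985e-04 · 1353 · 1.029 / 7.616e+09 = 3.629e-11 m³.
Wear depth h = V/A = 3.629e-11 / 3.778e-04 = 9.603e-08 m.

value=9.603e-08 m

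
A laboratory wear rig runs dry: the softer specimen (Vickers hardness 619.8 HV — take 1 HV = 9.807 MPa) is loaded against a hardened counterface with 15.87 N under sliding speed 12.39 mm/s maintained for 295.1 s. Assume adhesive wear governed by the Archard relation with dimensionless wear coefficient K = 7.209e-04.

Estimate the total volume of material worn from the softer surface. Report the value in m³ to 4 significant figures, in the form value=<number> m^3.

Shown intermediates are rounded — the computation carries full precision; one final rounding to four significant figures.
Convert: Sliding speed v = 12.39 mm/s = 0.01239 m/s. Path length L = v·t = 0.01239 m/s × 295.1 s = 3.656 m.
Convert: Hardness H = 619.8 HV × 9.807 MPa/HV = 6078 MPa = 6.078e+09 Pa.
Working in SI base units: W = 15.87 N, H = 6.078e+09 Pa, K = 7.209e-04.
Archard volume V = K·W·L/H = 7.209e-04 · 15.87 · 3.656 / 6.078e+09 = 6.882e-12 m³.

value=6.882e-12 m^3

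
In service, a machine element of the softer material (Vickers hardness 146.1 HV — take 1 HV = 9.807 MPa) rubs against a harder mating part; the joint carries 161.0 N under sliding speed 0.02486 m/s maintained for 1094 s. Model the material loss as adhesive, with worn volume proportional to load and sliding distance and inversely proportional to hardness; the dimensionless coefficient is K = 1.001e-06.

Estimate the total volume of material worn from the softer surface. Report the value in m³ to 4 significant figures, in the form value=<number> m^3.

value=3.059e-12 m^3

Every step keeps full float precision, and displayed values are rounded; one final rounding to four significant digits.
Path length L = v·t = 0.02486 m/s × 1094 s = 27.20 m.
Hardness H = 146.1 HV × 9.807 MPa/HV = 1433 MPa = 1.433e+09 Pa.
Expressed in SI base units: W = 161.0 N, H = 1.433e+09 Pa, K = 1.001e-06.
Volume removed: V = K·W·L/H = 1.001e-06 · 161.0 · 27.20 / 1.433e+09 = 3.059e-12 m³.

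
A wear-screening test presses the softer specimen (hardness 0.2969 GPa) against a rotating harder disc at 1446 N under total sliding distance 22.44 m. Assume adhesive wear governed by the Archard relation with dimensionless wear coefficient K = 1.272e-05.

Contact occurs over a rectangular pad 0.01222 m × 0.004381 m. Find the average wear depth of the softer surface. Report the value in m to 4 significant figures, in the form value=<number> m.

value=2.597e-05 m

Printed values are rounded; all arithmetic maintains exact precision; one last rounding, at 4 significant digits.
Convert: Hardness H = 0.2969 GPa = 2.969e+08 Pa.
Convert: Contact area A = 0.01222 m × 0.004381 m = 5.354e-05 m².
Expressed in SI base units: W = 1446 N, H = 2.969e+08 Pa, K = 1.272e-05.
Archard volume V = K·W·L/H = 1.272e-05 · 1446 · 22.44 / 2.969e+08 = 1.390e-09 m³.
Wear depth h = V/A = 1.390e-09 / 5.354e-05 = 2.597e-05 m.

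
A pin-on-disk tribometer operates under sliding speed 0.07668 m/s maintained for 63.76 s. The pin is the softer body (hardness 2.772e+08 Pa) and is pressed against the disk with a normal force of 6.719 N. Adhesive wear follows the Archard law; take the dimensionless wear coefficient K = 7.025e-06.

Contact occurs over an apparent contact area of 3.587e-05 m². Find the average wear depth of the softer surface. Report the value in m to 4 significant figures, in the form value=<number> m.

value=2.321e-08 m

Intermediate values are shown rounded; the computation maintains exact precision. Rounded once at the end, at four significant digits.
Convert: The distance L = v·t = 0.07668 m/s × 63.76 s = 4.889 m.
Collected in SI base units: W = 6.719 N, H = 2.772e+08 Pa, K = 7.025e-06.
Wear volume V = K·W·L/H = 7.025e-06 · 6.719 · 4.889 / 2.772e+08 = 8.325e-13 m³.
Wear depth h = V/A = 8.325e-13 / 3.587e-05 = 2.321e-08 m.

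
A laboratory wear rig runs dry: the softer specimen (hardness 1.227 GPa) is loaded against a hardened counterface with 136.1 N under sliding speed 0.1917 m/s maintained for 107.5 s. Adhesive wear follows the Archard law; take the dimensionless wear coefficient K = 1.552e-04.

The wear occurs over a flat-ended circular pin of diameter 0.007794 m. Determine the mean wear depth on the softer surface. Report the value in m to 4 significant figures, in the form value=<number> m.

Intermediates appear rounded — all working math maintains exact precision. Rounded just once, at four significant figures.
Convert: The distance L = v·t = 0.1917 m/s × 107.5 s = 20.61 m.
Convert: Hardness H = 1.227 GPa = 1.227e+09 Pa.
Convert: Contact area A = π·d²/4 = π·(0.007794 m)²/4 = 4.771e-05 m².
Expressed in SI base units: W = 136.1 N, H = 1.227e+09 Pa, K = 1.552e-04.
Apply Archard: V = K·W·L/H = 1.552e-04 · 136.1 · 20.61 / 1.227e+09 = 3.548e-10 m³.
Mean depth h = V/A = 3.548e-10 / 4.771e-05 = 7.436e-06 m.

value=7.436e-06 m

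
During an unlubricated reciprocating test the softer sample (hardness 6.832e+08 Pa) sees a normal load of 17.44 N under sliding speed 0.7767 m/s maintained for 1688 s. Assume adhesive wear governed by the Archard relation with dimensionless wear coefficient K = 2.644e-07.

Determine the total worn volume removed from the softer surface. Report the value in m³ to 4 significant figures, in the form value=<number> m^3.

Intermediate values are shown rounded, and all arithmetic holds exact precision, and a lone final rounding: 4 significant digits.
The distance L = v·t = 0.7767 m/s × 1688 s = 1311 m.
Expressed in SI base units: W = 17.44 N, H = 6.832e+08 Pa, K = 2.644e-07.
The Archard volume V = K·W·L/H = 2.644e-07 · 17.44 · 1311 / 6.832e+08 = 8.849e-12 m³.

value=8.849e-12 m^3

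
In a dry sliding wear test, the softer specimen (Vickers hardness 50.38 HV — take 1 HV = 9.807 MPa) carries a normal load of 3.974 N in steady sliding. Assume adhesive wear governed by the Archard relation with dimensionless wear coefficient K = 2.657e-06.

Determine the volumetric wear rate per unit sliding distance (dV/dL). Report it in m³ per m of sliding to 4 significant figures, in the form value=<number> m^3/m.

value=2.137e-14 m^3/m

The computation carries full float precision; displayed values are rounded; rounded once at the end: 4 significant figures.
Hardness H = 50.38 HV × 9.807 MPa/HV = 494.1 MPa = 4.941e+08 Pa.
Working in SI base units: W = 3.974 N, H = 4.941e+08 Pa, K = 2.657e-06.
Rate of wear dV/dL = K·W/H (independent of L): 2.657e-06 · 3.974 / 4.941e+08 = 2.137e-14 m³/m.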